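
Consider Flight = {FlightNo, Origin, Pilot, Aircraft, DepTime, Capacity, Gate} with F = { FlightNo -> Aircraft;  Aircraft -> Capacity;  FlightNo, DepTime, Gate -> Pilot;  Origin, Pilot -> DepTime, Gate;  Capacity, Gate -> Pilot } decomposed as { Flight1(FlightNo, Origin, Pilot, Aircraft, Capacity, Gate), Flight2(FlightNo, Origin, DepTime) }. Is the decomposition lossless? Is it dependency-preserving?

Lossless test: (FlightNo, Origin)⁺ = {FlightNo, Origin, Aircraft, Capacity}, which is a superkey of neither fragment — lossy.
Dependency preservation: the restricted closure of {Origin, Pilot} across the fragments never reaches {DepTime, Gate}, so Origin, Pilot → DepTime, Gate cannot be enforced without a join — not preserved.

lossy and not dependency-preserving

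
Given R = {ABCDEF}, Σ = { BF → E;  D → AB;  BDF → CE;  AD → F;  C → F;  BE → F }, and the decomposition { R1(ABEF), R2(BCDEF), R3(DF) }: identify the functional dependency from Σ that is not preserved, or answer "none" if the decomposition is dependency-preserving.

Check D → AB: no single fragment contains all of {ABD}, and the restricted closure of {D} across the fragments never reaches {AB}.
BF → E is preserved.
BDF → CE is preserved.
AD → F is preserved.
C → F is preserved.
BE → F is preserved.

D → AB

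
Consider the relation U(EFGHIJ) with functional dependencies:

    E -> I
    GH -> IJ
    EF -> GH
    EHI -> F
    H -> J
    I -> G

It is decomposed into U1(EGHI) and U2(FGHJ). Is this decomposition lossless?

Common attributes: U1 ∩ U2 = {GH}.
Closure of {GH}: GH → IJ applies, adding IJ. So (GH)⁺ = {GHIJ}.
The closure contains neither all of U1 = {EGHI} nor all of U2 = {FGHJ}, so the common attributes are not a superkey of either fragment. The join is lossy.

No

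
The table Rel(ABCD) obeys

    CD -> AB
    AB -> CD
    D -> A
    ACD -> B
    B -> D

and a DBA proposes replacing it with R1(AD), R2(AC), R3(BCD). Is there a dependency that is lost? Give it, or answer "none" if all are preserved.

none

CD → AB: restricted closure across fragments reaches AB.
AB → CD: restricted closure across fragments reaches CD.
D → A lies within R1.
ACD → B: restricted closure across fragments reaches B.
B → D lies within R3.
Every dependency is enforceable on the fragments, so the decomposition is dependency-preserving.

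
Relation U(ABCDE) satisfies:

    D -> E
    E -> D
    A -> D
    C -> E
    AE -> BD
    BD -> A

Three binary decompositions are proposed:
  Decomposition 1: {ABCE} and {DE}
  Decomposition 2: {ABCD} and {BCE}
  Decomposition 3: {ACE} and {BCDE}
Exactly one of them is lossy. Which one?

Decomposition 1: common = {E}, closure = {DE} → lossless.
Decomposition 2: common = {BC}, closure = {ABCDE} → lossless.
Decomposition 3: common = {CE}, closure = {CDE} → lossy.

Decomposition 3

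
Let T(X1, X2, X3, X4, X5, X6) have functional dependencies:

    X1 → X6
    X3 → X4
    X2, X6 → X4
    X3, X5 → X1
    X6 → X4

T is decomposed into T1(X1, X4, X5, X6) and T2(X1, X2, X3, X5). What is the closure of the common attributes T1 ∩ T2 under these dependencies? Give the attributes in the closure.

T1 ∩ T2 = {X1, X5}.
X1 → X6 applies, adding X6
X6 → X4 applies, adding X4
Closure: {X1, X4, X5, X6}.

X1, X4, X5, X6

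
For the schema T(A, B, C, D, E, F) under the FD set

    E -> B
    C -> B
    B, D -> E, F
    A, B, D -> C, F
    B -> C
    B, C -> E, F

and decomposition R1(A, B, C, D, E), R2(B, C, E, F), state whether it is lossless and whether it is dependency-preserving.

lossless and dependency-preserving

Lossless test: (B, C, E)⁺ = {B, C, E, F}, which contains all of one fragment — lossless.
Dependency preservation: B, D → E, F; A, B, D → C, F are not contained in any single fragment, but the restricted closure of each left-hand side across the fragments still reaches the right-hand side; the remaining FDs each lie inside some fragment. All dependencies are preserved.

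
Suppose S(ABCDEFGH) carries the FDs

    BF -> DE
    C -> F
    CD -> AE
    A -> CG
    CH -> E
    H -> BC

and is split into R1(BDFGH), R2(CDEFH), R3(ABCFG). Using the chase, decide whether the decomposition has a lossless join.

Chase test. Columns are ABCDEFGH; row i has aⱼ where attribute j ∈ Ri, else bᵢⱼ.
Initial tableau (one row per fragment):
  row 1: b11 a2 b13 a4 b15 a6 a7 a8
  row 2: b21 b22 a3 a4 a5 a6 b27 a8
  row 3: a1 a2 a3 b34 b35 a6 a7 b38
Rows 1 and 3 agree on BF; apply BF→DE and equate their DE entries.
Rows 2 and 3 agree on CD; apply CD→AE and equate their AE entries.
Rows 2 and 3 agree on A; apply A→CG and equate their CG entries.
Rows 1 and 2 agree on H; apply H→BC and equate their BC entries.
Rows 1 and 2 agree on CD; apply CD→AE and equate their AE entries.
Row 1 is now all distinguished symbols — the join is lossless.

Yes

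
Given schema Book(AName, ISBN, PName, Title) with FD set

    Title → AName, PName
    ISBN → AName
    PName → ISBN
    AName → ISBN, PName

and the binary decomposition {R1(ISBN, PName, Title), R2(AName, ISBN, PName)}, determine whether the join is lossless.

Yes

Common attributes: R1 ∩ R2 = {ISBN, PName}.
Closure of {ISBN, PName}: ISBN → AName applies, adding AName. So (ISBN, PName)⁺ = {AName, ISBN, PName}.
This closure contains every attribute of R2, so R1 ∩ R2 → R2. The join is lossless.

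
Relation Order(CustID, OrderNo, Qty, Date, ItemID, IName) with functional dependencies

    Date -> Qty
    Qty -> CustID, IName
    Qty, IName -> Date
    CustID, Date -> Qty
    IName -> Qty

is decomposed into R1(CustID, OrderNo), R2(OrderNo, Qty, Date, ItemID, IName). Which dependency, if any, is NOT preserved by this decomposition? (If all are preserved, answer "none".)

Qty -> CustID, IName

Check Qty → CustID, IName: no single fragment contains all of {CustID, Qty, IName}, and the restricted closure of {Qty} across the fragments never reaches {CustID, IName}.
Date → Qty is preserved.
Qty, IName → Date is preserved.
CustID, Date → Qty is preserved.
IName → Qty is preserved.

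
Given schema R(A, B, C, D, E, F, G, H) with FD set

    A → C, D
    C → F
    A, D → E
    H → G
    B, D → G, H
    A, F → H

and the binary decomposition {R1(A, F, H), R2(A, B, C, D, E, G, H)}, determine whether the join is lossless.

Common attributes: R1 ∩ R2 = {A, H}.
Closure of {A, H}: A → C, D applies, adding C, D; C → F applies, adding F; A, D → E applies, adding E; H → G applies, adding G. So (A, H)⁺ = {A, C, D, E, F, G, H}.
This closure contains every attribute of R1, so R1 ∩ R2 → R1. The join is lossless.

Yes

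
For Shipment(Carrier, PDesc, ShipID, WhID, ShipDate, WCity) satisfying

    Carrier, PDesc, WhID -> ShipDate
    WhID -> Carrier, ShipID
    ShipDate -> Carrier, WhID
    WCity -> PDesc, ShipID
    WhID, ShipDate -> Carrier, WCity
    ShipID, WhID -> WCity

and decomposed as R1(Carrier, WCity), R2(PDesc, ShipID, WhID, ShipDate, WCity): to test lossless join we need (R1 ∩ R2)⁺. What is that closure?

PDesc, ShipID, WCity

R1 ∩ R2 = {WCity}.
WCity → PDesc, ShipID applies, adding PDesc, ShipID
Closure: {PDesc, ShipID, WCity}.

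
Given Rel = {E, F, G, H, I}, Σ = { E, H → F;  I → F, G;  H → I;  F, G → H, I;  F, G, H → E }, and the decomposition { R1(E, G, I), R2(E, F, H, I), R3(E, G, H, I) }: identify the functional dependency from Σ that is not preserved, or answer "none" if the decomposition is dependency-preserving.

Check F, G → H, I: no single fragment contains all of {F, G, H, I}, and the restricted closure of {F, G} across the fragments never reaches {H, I}.
E, H → F is preserved.
I → F, G is preserved.
H → I is preserved.
F, G, H → E is preserved.

F, G → H, I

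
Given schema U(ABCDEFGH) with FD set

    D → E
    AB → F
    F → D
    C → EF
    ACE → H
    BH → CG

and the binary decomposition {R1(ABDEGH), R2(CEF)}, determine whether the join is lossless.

Common attributes: R1 ∩ R2 = {E}.
No dependency enlarges {E}, so (E)⁺ = {E}.
The closure contains neither all of R1 = {ABDEGH} nor all of R2 = {CEF}, so the common attributes are not a superkey of either fragment. The join is lossy.

No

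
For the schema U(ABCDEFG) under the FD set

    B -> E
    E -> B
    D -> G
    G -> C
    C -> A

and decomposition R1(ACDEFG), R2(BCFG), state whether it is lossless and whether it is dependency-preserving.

Lossless test: (CFG)⁺ = {ACFG}, which is a superkey of neither fragment — lossy.
Dependency preservation: the restricted closure of {B} across the fragments never reaches {E}, so B → E cannot be enforced without a join — not preserved.

lossy and not dependency-preserving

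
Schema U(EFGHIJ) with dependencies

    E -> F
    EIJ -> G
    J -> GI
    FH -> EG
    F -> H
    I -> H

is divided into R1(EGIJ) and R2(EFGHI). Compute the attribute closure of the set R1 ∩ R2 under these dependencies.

R1 ∩ R2 = {EGI}.
E → F applies, adding F
F → H applies, adding H
Closure: {EFGHI}.

EFGHI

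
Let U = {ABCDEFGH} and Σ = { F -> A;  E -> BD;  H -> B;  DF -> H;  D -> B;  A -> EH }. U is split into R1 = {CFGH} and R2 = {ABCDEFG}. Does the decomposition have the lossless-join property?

Yes

Common attributes: R1 ∩ R2 = {CFG}.
Closure of {CFG}: F → A applies, adding A; A → EH applies, adding EH; E → BD applies, adding BD. So (CFG)⁺ = {ABCDEFGH}.
This closure contains every attribute of R1, so R1 ∩ R2 → R1. The join is lossless.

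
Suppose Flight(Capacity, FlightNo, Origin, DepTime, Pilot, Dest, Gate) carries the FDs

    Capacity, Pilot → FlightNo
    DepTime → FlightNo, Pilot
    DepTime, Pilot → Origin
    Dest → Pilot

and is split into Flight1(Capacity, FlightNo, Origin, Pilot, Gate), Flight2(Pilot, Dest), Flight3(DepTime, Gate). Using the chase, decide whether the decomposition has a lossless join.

No

Chase test. Columns are Capacity, FlightNo, Origin, DepTime, Pilot, Dest, Gate; row i has aⱼ where attribute j ∈ Flighti, else bᵢⱼ.
Initial tableau (one row per fragment):
  row 1: a1 a2 a3 b14 a5 b16 a7
  row 2: b21 b22 b23 b24 a5 a6 b27
  row 3: b31 b32 b33 a4 b35 b36 a7
No row becomes fully distinguished — the join is lossy.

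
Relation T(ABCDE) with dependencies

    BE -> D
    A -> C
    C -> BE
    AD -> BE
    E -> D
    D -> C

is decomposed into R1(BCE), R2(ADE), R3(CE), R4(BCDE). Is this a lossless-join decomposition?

Yes

Chase test. Columns are ABCDE; row i has aⱼ where attribute j ∈ Ri, else bᵢⱼ.
Initial tableau (one row per fragment):
  row 1: b11 a2 a3 b14 a5
  row 2: a1 b22 b23 a4 a5
  row 3: b31 b32 a3 b34 a5
  row 4: b41 a2 a3 a4 a5
Rows 1 and 4 agree on BE; apply BE→D and equate their D entries.
Rows 1 and 3 agree on C; apply C→BE and equate their BE entries.
Rows 1 and 3 agree on E; apply E→D and equate their D entries.
Rows 1 and 2 agree on D; apply D→C and equate their C entries.
Rows 1 and 2 agree on C; apply C→BE and equate their BE entries.
Row 2 is now all distinguished symbols — the join is lossless.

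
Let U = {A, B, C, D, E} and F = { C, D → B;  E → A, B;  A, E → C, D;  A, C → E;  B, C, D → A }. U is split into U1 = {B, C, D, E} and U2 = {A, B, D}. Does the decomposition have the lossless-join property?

Common attributes: U1 ∩ U2 = {B, D}.
No dependency enlarges {B, D}, so (B, D)⁺ = {B, D}.
The closure contains neither all of U1 = {B, C, D, E} nor all of U2 = {A, B, D}, so the common attributes are not a superkey of either fragment. The join is lossy.

No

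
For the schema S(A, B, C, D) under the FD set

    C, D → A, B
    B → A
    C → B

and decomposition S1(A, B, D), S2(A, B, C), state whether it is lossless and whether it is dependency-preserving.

Lossless test: (A, B)⁺ = {A, B}, which is a superkey of neither fragment — lossy.
Dependency preservation: C, D → A, B is not contained in any single fragment, but the restricted closure of its left-hand side across the fragments still reaches the right-hand side; the remaining FDs each lie inside some fragment. All dependencies are preserved.

lossy but dependency-preserving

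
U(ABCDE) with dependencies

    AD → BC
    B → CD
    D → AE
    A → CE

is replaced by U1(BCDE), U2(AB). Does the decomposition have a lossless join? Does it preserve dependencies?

Lossless test: (B)⁺ = {ABCDE}, which contains all of one fragment — lossless.
Dependency preservation: the restricted closure of {A} across the fragments never reaches {CE}, so A → CE cannot be enforced without a join — not preserved.

lossless but not dependency-preserving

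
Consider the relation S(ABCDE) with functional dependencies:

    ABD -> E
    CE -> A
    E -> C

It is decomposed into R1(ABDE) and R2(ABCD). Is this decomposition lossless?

Common attributes: R1 ∩ R2 = {ABD}.
Closure of {ABD}: ABD → E applies, adding E; E → C applies, adding C. So (ABD)⁺ = {ABCDE}.
This closure contains every attribute of R1, so R1 ∩ R2 → R1. The join is lossless.

Yes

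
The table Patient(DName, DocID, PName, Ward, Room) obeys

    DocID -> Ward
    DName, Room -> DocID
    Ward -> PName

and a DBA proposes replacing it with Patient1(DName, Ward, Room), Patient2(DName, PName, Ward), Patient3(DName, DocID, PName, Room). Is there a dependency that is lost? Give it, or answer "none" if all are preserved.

Check DocID → Ward: no single fragment contains all of {DocID, Ward}, and the restricted closure of {DocID} across the fragments never reaches {Ward}.
DName, Room → DocID is preserved.
Ward → PName is preserved.

DocID -> Ward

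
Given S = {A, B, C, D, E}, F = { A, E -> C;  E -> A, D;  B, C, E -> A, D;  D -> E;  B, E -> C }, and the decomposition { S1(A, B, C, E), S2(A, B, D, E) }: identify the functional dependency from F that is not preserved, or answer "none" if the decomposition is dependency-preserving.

A, E → C lies within S1.
E → A, D lies within S2.
B, C, E → A, D: restricted closure across fragments reaches A, D.
D → E lies within S2.
B, E → C lies within S1.
Every dependency is enforceable on the fragments, so the decomposition is dependency-preserving.

none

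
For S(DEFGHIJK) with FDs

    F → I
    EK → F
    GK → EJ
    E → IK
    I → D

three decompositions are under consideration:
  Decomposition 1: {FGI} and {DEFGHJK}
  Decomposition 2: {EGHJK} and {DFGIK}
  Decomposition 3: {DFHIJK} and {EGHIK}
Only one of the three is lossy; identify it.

Decomposition 1: common = {FG}, closure = {DFGI} → lossless.
Decomposition 2: common = {GK}, closure = {DEFGIJK} → lossless.
Decomposition 3: common = {HIK}, closure = {DHIK} → lossy.

Decomposition 3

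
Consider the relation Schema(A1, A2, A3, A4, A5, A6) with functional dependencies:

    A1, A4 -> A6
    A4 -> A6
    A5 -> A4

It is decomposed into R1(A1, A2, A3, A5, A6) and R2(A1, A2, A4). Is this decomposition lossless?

Common attributes: R1 ∩ R2 = {A1, A2}.
No dependency enlarges {A1, A2}, so (A1, A2)⁺ = {A1, A2}.
The closure contains neither all of R1 = {A1, A2, A3, A5, A6} nor all of R2 = {A1, A2, A4}, so the common attributes are not a superkey of either fragment. The join is lossy.

No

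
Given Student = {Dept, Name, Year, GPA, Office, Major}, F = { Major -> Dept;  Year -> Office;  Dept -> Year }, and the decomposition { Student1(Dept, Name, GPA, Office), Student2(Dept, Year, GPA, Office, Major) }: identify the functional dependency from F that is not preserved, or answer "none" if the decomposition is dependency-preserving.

Major → Dept lies within Student2.
Year → Office lies within Student2.
Dept → Year lies within Student2.
Every dependency is enforceable on the fragments, so the decomposition is dependency-preserving.

none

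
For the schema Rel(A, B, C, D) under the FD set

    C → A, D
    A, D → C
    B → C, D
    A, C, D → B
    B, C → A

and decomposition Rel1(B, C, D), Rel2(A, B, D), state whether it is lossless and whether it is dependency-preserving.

lossless and dependency-preserving

Lossless test: (B, D)⁺ = {A, B, C, D}, which contains all of one fragment — lossless.
Dependency preservation: C → A, D; A, D → C; A, C, D → B; B, C → A are not contained in any single fragment, but the restricted closure of each left-hand side across the fragments still reaches the right-hand side; the remaining FDs each lie inside some fragment. All dependencies are preserved.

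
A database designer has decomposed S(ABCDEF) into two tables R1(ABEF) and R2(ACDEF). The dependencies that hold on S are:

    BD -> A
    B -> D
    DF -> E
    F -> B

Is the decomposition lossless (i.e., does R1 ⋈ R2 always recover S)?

Common attributes: R1 ∩ R2 = {AEF}.
Closure of {AEF}: F → B applies, adding B; B → D applies, adding D. So (AEF)⁺ = {ABDEF}.
This closure contains every attribute of R1, so R1 ∩ R2 → R1. The join is lossless.

Yes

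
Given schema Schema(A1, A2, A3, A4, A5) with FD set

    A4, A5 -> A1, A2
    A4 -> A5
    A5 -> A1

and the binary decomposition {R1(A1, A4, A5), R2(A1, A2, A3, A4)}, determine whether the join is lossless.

Common attributes: R1 ∩ R2 = {A1, A4}.
Closure of {A1, A4}: A4 → A5 applies, adding A5; A4, A5 → A1, A2 applies, adding A2. So (A1, A4)⁺ = {A1, A2, A4, A5}.
This closure contains every attribute of R1, so R1 ∩ R2 → R1. The join is lossless.

Yes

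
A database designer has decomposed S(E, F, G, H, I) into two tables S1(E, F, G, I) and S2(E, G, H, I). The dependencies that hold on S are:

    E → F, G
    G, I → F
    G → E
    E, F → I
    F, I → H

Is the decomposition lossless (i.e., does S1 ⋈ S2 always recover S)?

Common attributes: S1 ∩ S2 = {E, G, I}.
Closure of {E, G, I}: E → F, G applies, adding F; F, I → H applies, adding H. So (E, G, I)⁺ = {E, F, G, H, I}.
This closure contains every attribute of S1, so S1 ∩ S2 → S1. The join is lossless.

Yes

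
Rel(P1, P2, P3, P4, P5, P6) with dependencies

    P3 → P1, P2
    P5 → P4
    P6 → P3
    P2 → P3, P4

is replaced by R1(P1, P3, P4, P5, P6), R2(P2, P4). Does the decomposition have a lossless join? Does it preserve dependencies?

Lossless test: (P4)⁺ = {P4}, which is a superkey of neither fragment — lossy.
Dependency preservation: the restricted closure of {P3} across the fragments never reaches {P1, P2}, so P3 → P1, P2 cannot be enforced without a join — not preserved.

lossy and not dependency-preserving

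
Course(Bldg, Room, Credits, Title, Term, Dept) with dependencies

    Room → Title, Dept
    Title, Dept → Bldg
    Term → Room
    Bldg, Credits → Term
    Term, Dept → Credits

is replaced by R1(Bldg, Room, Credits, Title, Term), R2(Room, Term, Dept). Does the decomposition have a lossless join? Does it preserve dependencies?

Lossless test: (Room, Term)⁺ = {Bldg, Room, Credits, Title, Term, Dept}, which contains all of one fragment — lossless.
Dependency preservation: the restricted closure of {Title, Dept} across the fragments never reaches {Bldg}, so Title, Dept → Bldg cannot be enforced without a join — not preserved.

lossless but not dependency-preserving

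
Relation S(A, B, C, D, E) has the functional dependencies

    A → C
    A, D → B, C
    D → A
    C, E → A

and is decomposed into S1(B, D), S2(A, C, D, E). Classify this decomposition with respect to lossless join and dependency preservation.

Lossless test: (D)⁺ = {A, B, C, D}, which contains all of one fragment — lossless.
Dependency preservation: A, D → B, C is not contained in any single fragment, but the restricted closure of its left-hand side across the fragments still reaches the right-hand side; the remaining FDs each lie inside some fragment. All dependencies are preserved.

lossless and dependency-preserving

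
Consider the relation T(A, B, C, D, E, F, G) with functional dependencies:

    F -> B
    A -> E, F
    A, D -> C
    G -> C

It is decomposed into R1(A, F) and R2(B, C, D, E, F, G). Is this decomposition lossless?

Common attributes: R1 ∩ R2 = {F}.
Closure of {F}: F → B applies, adding B. So (F)⁺ = {B, F}.
The closure contains neither all of R1 = {A, F} nor all of R2 = {B, C, D, E, F, G}, so the common attributes are not a superkey of either fragment. The join is lossy.

No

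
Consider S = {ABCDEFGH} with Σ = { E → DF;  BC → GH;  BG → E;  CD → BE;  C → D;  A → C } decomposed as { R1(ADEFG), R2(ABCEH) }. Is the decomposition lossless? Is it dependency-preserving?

lossless but not dependency-preserving

Lossless test: (AE)⁺ = {ABCDEFGH}, which contains all of one fragment — lossless.
Dependency preservation: the restricted closure of {BC} across the fragments never reaches {GH}, so BC → GH cannot be enforced without a join — not preserved.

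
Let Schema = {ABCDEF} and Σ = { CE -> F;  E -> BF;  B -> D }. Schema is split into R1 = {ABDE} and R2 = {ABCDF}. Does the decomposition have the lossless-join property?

Common attributes: R1 ∩ R2 = {ABD}.
No dependency enlarges {ABD}, so (ABD)⁺ = {ABD}.
The closure contains neither all of R1 = {ABDE} nor all of R2 = {ABCDF}, so the common attributes are not a superkey of either fragment. The join is lossy.

No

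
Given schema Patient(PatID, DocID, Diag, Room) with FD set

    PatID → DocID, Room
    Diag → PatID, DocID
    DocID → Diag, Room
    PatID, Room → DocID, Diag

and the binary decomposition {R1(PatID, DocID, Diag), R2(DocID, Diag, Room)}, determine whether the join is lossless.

Yes

Common attributes: R1 ∩ R2 = {DocID, Diag}.
Closure of {DocID, Diag}: Diag → PatID, DocID applies, adding PatID; DocID → Diag, Room applies, adding Room. So (DocID, Diag)⁺ = {PatID, DocID, Diag, Room}.
This closure contains every attribute of R1, so R1 ∩ R2 → R1. The join is lossless.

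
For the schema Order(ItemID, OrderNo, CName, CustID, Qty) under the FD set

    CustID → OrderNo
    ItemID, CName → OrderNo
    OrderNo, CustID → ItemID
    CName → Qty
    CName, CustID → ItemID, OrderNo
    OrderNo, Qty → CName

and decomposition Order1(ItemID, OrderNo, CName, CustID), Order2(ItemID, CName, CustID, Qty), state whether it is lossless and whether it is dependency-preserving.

Lossless test: (ItemID, CName, CustID)⁺ = {ItemID, OrderNo, CName, CustID, Qty}, which contains all of one fragment — lossless.
Dependency preservation: the restricted closure of {OrderNo, Qty} across the fragments never reaches {CName}, so OrderNo, Qty → CName cannot be enforced without a join — not preserved.

lossless but not dependency-preserving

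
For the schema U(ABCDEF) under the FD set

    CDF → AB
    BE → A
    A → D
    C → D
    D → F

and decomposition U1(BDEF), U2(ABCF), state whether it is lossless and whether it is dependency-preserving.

Lossless test: (BF)⁺ = {BF}, which is a superkey of neither fragment — lossy.
Dependency preservation: the restricted closure of {BE} across the fragments never reaches {A}, so BE → A cannot be enforced without a join — not preserved.

lossy and not dependency-preserving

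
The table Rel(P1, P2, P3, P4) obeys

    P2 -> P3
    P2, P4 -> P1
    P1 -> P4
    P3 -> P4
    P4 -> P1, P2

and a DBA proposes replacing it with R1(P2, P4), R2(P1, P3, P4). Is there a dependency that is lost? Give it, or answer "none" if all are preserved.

P2 → P3: restricted closure across fragments reaches P3.
P2, P4 → P1: restricted closure across fragments reaches P1.
P1 → P4 lies within R2.
P3 → P4 lies within R2.
P4 → P1, P2: restricted closure across fragments reaches P1, P2.
Every dependency is enforceable on the fragments, so the decomposition is dependency-preserving.

none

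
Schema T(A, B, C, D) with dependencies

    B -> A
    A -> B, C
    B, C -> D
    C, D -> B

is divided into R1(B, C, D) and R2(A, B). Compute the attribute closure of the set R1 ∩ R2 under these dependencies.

A, B, C, D

R1 ∩ R2 = {B}.
B → A applies, adding A
A → B, C applies, adding C
B, C → D applies, adding D
Closure: {A, B, C, D}.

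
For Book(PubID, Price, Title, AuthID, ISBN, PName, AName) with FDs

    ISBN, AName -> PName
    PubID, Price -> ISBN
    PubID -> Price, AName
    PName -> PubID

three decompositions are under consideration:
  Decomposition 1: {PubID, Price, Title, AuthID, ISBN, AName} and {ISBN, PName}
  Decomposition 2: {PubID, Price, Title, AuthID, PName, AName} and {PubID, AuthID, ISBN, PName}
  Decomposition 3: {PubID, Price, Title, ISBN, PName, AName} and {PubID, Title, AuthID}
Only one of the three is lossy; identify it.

Decomposition 1: common = {ISBN}, closure = {ISBN} → lossy.
Decomposition 2: common = {PubID, AuthID, PName}, closure = {PubID, Price, AuthID, ISBN, PName, AName} → lossless.
Decomposition 3: common = {PubID, Title}, closure = {PubID, Price, Title, ISBN, PName, AName} → lossless.

Decomposition 1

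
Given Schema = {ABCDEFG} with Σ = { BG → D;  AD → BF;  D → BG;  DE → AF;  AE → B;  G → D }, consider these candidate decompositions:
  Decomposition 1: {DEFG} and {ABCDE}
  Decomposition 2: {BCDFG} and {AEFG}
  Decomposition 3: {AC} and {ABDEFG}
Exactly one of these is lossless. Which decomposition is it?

Decomposition 1

Decomposition 1: common = {DE}, closure = {ABDEFG} → lossless.
Decomposition 2: common = {FG}, closure = {BDFG} → lossy.
Decomposition 3: common = {A}, closure = {A} → lossy.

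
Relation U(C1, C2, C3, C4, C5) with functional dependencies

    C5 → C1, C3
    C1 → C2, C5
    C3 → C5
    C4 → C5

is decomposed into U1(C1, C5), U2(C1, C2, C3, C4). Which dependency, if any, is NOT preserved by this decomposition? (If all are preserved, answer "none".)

C5 → C1, C3: restricted closure across fragments reaches C1, C3.
C1 → C2, C5: restricted closure across fragments reaches C2, C5.
C3 → C5: restricted closure across fragments reaches C5.
C4 → C5: restricted closure across fragments reaches C5.
Every dependency is enforceable on the fragments, so the decomposition is dependency-preserving.

none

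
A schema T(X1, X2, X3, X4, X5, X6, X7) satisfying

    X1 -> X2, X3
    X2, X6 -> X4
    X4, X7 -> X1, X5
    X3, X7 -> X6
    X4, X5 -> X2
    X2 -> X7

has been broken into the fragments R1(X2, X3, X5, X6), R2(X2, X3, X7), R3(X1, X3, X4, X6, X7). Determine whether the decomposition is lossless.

No

Chase test. Columns are X1, X2, X3, X4, X5, X6, X7; row i has aⱼ where attribute j ∈ Ri, else bᵢⱼ.
Initial tableau (one row per fragment):
  row 1: b11 a2 a3 b14 a5 a6 b17
  row 2: b21 a2 a3 b24 b25 b26 a7
  row 3: a1 b32 a3 a4 b35 a6 a7
Rows 2 and 3 agree on X3, X7; apply X3, X7→X6 and equate their X6 entries.
Rows 1 and 2 agree on X2; apply X2→X7 and equate their X7 entries.
Rows 1 and 2 agree on X2, X6; apply X2, X6→X4 and equate their X4 entries.
Rows 1 and 2 agree on X4, X7; apply X4, X7→X1, X5 and equate their X1, X5 entries.
No row becomes fully distinguished — the join is lossy.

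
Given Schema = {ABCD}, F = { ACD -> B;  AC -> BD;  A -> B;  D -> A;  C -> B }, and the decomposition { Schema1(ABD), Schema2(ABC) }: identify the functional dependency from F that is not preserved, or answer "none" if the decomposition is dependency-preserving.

AC -> BD

Check AC → BD: no single fragment contains all of {ABCD}, and the restricted closure of {AC} across the fragments never reaches {BD}.
ACD → B is preserved.
A → B is preserved.
D → A is preserved.
C → B is preserved.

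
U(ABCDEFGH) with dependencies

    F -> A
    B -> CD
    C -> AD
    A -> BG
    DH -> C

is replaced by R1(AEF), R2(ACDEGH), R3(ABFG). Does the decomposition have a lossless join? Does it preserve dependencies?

lossy but dependency-preserving

Lossless test (chase): Rows 1 and 2 agree on A; apply A→BG and equate their BG entries. Rows 1 and 3 agree on A; apply A→BG and equate their BG entries. Rows 1 and 2 agree on B; apply B→CD and equate their CD entries. Rows 1 and 3 agree on B; apply B→CD and equate their CD entries. No row becomes fully distinguished — the join is lossy.
Dependency preservation: B → CD is not contained in any single fragment, but the restricted closure of its left-hand side across the fragments still reaches the right-hand side; the remaining FDs each lie inside some fragment. All dependencies are preserved.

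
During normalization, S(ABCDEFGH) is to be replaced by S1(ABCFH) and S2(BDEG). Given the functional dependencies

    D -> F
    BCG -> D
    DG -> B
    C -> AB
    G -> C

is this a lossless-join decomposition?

No

Common attributes: S1 ∩ S2 = {B}.
No dependency enlarges {B}, so (B)⁺ = {B}.
The closure contains neither all of S1 = {ABCFH} nor all of S2 = {BDEG}, so the common attributes are not a superkey of either fragment. The join is lossy.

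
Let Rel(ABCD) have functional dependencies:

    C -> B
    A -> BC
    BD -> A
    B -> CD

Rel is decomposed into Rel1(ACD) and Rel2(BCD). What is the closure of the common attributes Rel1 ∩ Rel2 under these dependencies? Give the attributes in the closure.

ABCD

Rel1 ∩ Rel2 = {CD}.
C → B applies, adding B
BD → A applies, adding A
Closure: {ABCD}.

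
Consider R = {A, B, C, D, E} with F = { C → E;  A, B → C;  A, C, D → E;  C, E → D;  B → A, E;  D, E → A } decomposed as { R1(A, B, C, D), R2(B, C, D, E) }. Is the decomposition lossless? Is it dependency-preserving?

lossless but not dependency-preserving

Lossless test: (B, C, D)⁺ = {A, B, C, D, E}, which contains all of one fragment — lossless.
Dependency preservation: the restricted closure of {D, E} across the fragments never reaches {A}, so D, E → A cannot be enforced without a join — not preserved.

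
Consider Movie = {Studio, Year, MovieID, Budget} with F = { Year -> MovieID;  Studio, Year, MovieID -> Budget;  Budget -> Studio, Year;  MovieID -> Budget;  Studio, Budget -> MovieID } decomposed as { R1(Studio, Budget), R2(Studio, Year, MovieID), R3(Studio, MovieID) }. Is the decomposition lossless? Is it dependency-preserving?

Lossless test (chase): Rows 2 and 3 agree on MovieID; apply MovieID→Budget and equate their Budget entries. Rows 2 and 3 agree on Budget; apply Budget→Studio, Year and equate their Studio, Year entries. No row becomes fully distinguished — the join is lossy.
Dependency preservation: the restricted closure of {Studio, Year, MovieID} across the fragments never reaches {Budget}, so Studio, Year, MovieID → Budget cannot be enforced without a join — not preserved.

lossy and not dependency-preserving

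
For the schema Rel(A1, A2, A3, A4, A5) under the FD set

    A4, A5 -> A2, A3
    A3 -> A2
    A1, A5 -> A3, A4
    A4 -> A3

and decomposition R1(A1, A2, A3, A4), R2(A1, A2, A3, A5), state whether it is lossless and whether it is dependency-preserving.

Lossless test: (A1, A2, A3)⁺ = {A1, A2, A3}, which is a superkey of neither fragment — lossy.
Dependency preservation: the restricted closure of {A1, A5} across the fragments never reaches {A3, A4}, so A1, A5 → A3, A4 cannot be enforced without a join — not preserved.

lossy and not dependency-preserving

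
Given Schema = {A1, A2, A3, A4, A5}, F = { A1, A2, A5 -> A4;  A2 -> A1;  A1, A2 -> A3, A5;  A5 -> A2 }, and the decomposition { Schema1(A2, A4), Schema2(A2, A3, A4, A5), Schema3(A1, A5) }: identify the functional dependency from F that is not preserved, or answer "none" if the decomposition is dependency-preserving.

none

A1, A2, A5 → A4: restricted closure across fragments reaches A4.
A2 → A1: restricted closure across fragments reaches A1.
A1, A2 → A3, A5: restricted closure across fragments reaches A3, A5.
A5 → A2 lies within Schema2.
Every dependency is enforceable on the fragments, so the decomposition is dependency-preserving.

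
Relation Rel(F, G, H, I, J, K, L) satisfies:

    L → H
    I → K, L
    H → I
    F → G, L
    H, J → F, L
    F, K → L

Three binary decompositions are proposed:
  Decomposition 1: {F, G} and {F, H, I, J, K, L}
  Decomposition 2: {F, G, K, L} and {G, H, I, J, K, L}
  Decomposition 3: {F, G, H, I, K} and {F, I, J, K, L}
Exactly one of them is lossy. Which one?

Decomposition 1: common = {F}, closure = {F, G, H, I, K, L} → lossless.
Decomposition 2: common = {G, K, L}, closure = {G, H, I, K, L} → lossy.
Decomposition 3: common = {F, I, K}, closure = {F, G, H, I, K, L} → lossless.

Decomposition 2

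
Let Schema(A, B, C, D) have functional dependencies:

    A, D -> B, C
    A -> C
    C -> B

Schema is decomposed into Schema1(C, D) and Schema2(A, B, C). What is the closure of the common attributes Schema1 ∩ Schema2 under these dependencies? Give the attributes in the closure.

Schema1 ∩ Schema2 = {C}.
C → B applies, adding B
Closure: {B, C}.

B, C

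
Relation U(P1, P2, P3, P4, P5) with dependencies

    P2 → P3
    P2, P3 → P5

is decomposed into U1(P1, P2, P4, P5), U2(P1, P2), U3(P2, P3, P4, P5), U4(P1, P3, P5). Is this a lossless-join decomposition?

Yes

Chase test. Columns are P1, P2, P3, P4, P5; row i has aⱼ where attribute j ∈ Ui, else bᵢⱼ.
Initial tableau (one row per fragment):
  row 1: a1 a2 b13 a4 a5
  row 2: a1 a2 b23 b24 b25
  row 3: b31 a2 a3 a4 a5
  row 4: a1 b42 a3 b44 a5
Rows 1 and 2 agree on P2; apply P2→P3 and equate their P3 entries.
Rows 1 and 3 agree on P2; apply P2→P3 and equate their P3 entries.
Rows 1 and 2 agree on P2, P3; apply P2, P3→P5 and equate their P5 entries.
Row 1 is now all distinguished symbols — the join is lossless.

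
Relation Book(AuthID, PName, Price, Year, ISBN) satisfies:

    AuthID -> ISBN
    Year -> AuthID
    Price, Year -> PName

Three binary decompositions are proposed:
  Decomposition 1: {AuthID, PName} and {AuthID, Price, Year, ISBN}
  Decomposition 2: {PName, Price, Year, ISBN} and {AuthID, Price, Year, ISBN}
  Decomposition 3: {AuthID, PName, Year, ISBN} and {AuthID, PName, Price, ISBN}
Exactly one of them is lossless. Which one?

Decomposition 2

Decomposition 1: common = {AuthID}, closure = {AuthID, ISBN} → lossy.
Decomposition 2: common = {Price, Year, ISBN}, closure = {AuthID, PName, Price, Year, ISBN} → lossless.
Decomposition 3: common = {AuthID, PName, ISBN}, closure = {AuthID, PName, ISBN} → lossy.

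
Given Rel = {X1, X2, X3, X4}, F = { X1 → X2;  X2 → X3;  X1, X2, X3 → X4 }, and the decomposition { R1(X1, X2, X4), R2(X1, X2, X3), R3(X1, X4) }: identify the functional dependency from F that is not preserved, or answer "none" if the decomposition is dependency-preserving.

none

X1 → X2 lies within R1.
X2 → X3 lies within R2.
X1, X2, X3 → X4: restricted closure across fragments reaches X4.
Every dependency is enforceable on the fragments, so the decomposition is dependency-preserving.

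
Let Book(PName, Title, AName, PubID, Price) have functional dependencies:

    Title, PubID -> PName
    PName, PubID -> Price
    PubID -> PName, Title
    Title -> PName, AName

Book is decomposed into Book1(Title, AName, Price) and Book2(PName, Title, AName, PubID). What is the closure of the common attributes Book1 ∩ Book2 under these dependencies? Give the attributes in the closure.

Book1 ∩ Book2 = {Title, AName}.
Title → PName, AName applies, adding PName
Closure: {PName, Title, AName}.

PName, Title, AName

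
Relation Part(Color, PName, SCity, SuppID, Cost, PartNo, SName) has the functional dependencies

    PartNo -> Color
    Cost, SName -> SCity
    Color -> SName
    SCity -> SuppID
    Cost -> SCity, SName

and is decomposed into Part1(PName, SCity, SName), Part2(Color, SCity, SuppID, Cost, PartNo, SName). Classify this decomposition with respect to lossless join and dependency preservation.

Lossless test: (SCity, SName)⁺ = {SCity, SuppID, SName}, which is a superkey of neither fragment — lossy.
Dependency preservation: every FD's attributes lie within a single fragment, so each can be enforced locally — preserved.

lossy but dependency-preserving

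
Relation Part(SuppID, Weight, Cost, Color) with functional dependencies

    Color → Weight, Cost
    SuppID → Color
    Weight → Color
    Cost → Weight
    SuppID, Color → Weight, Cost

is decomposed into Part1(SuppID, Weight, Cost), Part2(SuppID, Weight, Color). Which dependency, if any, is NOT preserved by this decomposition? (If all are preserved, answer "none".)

none

Color → Weight, Cost: restricted closure across fragments reaches Weight, Cost.
SuppID → Color lies within Part2.
Weight → Color lies within Part2.
Cost → Weight lies within Part1.
SuppID, Color → Weight, Cost: restricted closure across fragments reaches Weight, Cost.
Every dependency is enforceable on the fragments, so the decomposition is dependency-preserving.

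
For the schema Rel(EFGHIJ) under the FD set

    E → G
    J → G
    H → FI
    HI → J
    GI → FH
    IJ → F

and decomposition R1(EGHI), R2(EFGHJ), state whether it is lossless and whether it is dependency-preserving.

Lossless test: (EGH)⁺ = {EFGHIJ}, which contains all of one fragment — lossless.
Dependency preservation: H → FI; HI → J; GI → FH; IJ → F are not contained in any single fragment, but the restricted closure of each left-hand side across the fragments still reaches the right-hand side; the remaining FDs each lie inside some fragment. All dependencies are preserved.

lossless and dependency-preserving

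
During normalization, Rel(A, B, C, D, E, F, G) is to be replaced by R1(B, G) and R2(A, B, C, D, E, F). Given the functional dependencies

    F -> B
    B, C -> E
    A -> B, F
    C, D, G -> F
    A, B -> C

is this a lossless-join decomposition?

Common attributes: R1 ∩ R2 = {B}.
No dependency enlarges {B}, so (B)⁺ = {B}.
The closure contains neither all of R1 = {B, G} nor all of R2 = {A, B, C, D, E, F}, so the common attributes are not a superkey of either fragment. The join is lossy.

No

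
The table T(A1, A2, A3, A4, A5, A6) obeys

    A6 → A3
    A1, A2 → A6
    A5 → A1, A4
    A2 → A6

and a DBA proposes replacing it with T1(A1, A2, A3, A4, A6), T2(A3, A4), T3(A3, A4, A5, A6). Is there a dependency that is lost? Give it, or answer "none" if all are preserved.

Check A5 → A1, A4: no single fragment contains all of {A1, A4, A5}, and the restricted closure of {A5} across the fragments never reaches {A1, A4}.
A6 → A3 is preserved.
A1, A2 → A6 is preserved.
A2 → A6 is preserved.

A5 → A1, A4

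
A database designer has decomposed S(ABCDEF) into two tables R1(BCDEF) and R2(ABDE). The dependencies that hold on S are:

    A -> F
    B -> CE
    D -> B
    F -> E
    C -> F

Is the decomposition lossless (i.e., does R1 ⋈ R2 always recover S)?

Yes

Common attributes: R1 ∩ R2 = {BDE}.
Closure of {BDE}: B → CE applies, adding C; C → F applies, adding F. So (BDE)⁺ = {BCDEF}.
This closure contains every attribute of R1, so R1 ∩ R2 → R1. The join is lossless.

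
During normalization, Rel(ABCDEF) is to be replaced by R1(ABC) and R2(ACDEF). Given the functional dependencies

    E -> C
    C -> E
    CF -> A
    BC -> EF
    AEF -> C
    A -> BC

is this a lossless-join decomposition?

Yes

Common attributes: R1 ∩ R2 = {AC}.
Closure of {AC}: C → E applies, adding E; A → BC applies, adding B; BC → EF applies, adding F. So (AC)⁺ = {ABCEF}.
This closure contains every attribute of R1, so R1 ∩ R2 → R1. The join is lossless.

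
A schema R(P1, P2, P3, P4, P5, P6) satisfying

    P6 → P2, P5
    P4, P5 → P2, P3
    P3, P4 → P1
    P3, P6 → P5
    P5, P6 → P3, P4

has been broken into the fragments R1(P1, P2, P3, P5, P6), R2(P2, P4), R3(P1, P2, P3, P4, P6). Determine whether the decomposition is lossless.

Chase test. Columns are P1, P2, P3, P4, P5, P6; row i has aⱼ where attribute j ∈ Ri, else bᵢⱼ.
Initial tableau (one row per fragment):
  row 1: a1 a2 a3 b14 a5 a6
  row 2: b21 a2 b23 a4 b25 b26
  row 3: a1 a2 a3 a4 b35 a6
Rows 1 and 3 agree on P6; apply P6→P2, P5 and equate their P2, P5 entries.
Rows 1 and 3 agree on P5, P6; apply P5, P6→P3, P4 and equate their P3, P4 entries.
Row 1 is now all distinguished symbols — the join is lossless.

Yes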